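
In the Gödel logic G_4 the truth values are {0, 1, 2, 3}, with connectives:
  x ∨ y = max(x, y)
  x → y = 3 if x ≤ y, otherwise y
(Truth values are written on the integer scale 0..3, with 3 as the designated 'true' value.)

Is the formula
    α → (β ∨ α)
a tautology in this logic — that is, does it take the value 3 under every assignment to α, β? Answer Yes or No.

α = 0, β = 0 ↦ 3
α = 0, β = 1 ↦ 3
α = 0, β = 2 ↦ 3
α = 0, β = 3 ↦ 3
α = 1, β = 0 ↦ 3
α = 1, β = 1 ↦ 3
α = 1, β = 2 ↦ 3
α = 1, β = 3 ↦ 3
α = 2, β = 0 ↦ 3
α = 2, β = 1 ↦ 3
α = 2, β = 2 ↦ 3
α = 2, β = 3 ↦ 3
α = 3, β = 0 ↦ 3
α = 3, β = 1 ↦ 3
α = 3, β = 2 ↦ 3
α = 3, β = 3 ↦ 3
Every assignment gives a value ≥ 3.

Yes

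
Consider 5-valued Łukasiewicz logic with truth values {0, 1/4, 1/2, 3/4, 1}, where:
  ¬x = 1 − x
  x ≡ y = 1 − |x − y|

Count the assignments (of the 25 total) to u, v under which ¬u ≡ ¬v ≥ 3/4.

13

value 1: 5 assignments (counts)
value 3/4: 8 assignments (counts)
value 1/2: 6 assignments
value 1/4: 4 assignments
value 0: 2 assignments
So 13 of the 25 assignments meet the threshold.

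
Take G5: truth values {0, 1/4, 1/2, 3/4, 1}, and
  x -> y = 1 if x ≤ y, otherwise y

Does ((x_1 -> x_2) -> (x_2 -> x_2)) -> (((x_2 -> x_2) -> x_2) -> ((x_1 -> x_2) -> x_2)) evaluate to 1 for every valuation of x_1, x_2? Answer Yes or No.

At x_1 = 1/2, x_2 = 1/2, for instance:
x_1 -> x_2 = 1/2 -> 1/2 = 1
x_2 -> x_2 = 1/2 -> 1/2 = 1
(x_1 -> x_2) -> (x_2 -> x_2) = 1 -> 1 = 1
(x_2 -> x_2) -> x_2 = 1 -> 1/2 = 1/2
(x_1 -> x_2) -> x_2 = 1 -> 1/2 = 1/2
((x_2 -> x_2) -> x_2) -> ((x_1 -> x_2) -> x_2) = 1/2 -> 1/2 = 1
((x_1 -> x_2) -> (x_2 -> x_2)) -> (((x_2 -> x_2) -> x_2) -> ((x_1 -> x_2) -> x_2)) = 1 -> 1 = 1
and checking the remaining 24 assignments likewise gives ≥ 1 in every case.

Yes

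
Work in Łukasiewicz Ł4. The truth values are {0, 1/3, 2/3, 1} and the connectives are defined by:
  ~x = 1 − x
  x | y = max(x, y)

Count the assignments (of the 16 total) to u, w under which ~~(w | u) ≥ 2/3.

12

u = 0, w = 0 ↦ 0  <
u = 0, w = 1/3 ↦ 1/3  <
u = 0, w = 2/3 ↦ 2/3  ≥
u = 0, w = 1 ↦ 1  ≥
u = 1/3, w = 0 ↦ 1/3  <
u = 1/3, w = 1/3 ↦ 1/3  <
u = 1/3, w = 2/3 ↦ 2/3  ≥
u = 1/3, w = 1 ↦ 1  ≥
u = 2/3, w = 0 ↦ 2/3  ≥
u = 2/3, w = 1/3 ↦ 2/3  ≥
u = 2/3, w = 2/3 ↦ 2/3  ≥
u = 2/3, w = 1 ↦ 1  ≥
u = 1, w = 0 ↦ 1  ≥
u = 1, w = 1/3 ↦ 1  ≥
u = 1, w = 2/3 ↦ 1  ≥
u = 1, w = 1 ↦ 1  ≥
So 12 of the 16 assignments meet the threshold.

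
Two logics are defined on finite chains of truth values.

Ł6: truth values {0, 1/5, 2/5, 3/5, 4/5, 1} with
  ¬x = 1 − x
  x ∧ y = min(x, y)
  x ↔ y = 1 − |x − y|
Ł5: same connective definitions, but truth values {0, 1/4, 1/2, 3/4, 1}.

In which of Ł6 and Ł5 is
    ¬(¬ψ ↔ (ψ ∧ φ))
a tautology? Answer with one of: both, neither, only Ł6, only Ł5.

neither

In Ł6: at φ = 0, ψ = 1/5 the value is 4/5 — not a tautology.
In Ł5: at φ = 0, ψ = 1/4 the value is 3/4 — not a tautology.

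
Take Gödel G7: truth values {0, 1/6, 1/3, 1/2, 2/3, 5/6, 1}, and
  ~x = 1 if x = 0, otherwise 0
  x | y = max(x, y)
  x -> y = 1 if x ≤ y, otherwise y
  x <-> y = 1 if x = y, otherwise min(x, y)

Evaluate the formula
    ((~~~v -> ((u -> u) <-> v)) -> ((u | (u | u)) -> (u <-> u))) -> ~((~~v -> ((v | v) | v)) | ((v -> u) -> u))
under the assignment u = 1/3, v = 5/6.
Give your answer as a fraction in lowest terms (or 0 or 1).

0

~v = ~5/6 = 0
~~v = ~0 = 1
~~~v = ~1 = 0
u -> u = 1/3 -> 1/3 = 1
(u -> u) <-> v = 1 <-> 5/6 = 5/6
~~~v -> ((u -> u) <-> v) = 0 -> 5/6 = 1
u | u = 1/3 | 1/3 = 1/3
u | (u | u) = 1/3 | 1/3 = 1/3
u <-> u = 1/3 <-> 1/3 = 1
(u | (u | u)) -> (u <-> u) = 1/3 -> 1 = 1
(~~~v -> ((u -> u) <-> v)) -> ((u | (u | u)) -> (u <-> u)) = 1 -> 1 = 1
~v = ~5/6 = 0
~~v = ~0 = 1
v | v = 5/6 | 5/6 = 5/6
(v | v) | v = 5/6 | 5/6 = 5/6
~~v -> ((v | v) | v) = 1 -> 5/6 = 5/6
v -> u = 5/6 -> 1/3 = 1/3
(v -> u) -> u = 1/3 -> 1/3 = 1
(~~v -> ((v | v) | v)) | ((v -> u) -> u) = 5/6 | 1 = 1
~((~~v -> ((v | v) | v)) | ((v -> u) -> u)) = ~1 = 0
((~~~v -> ((u -> u) <-> v)) -> ((u | (u | u)) -> (u <-> u))) -> ~((~~v -> ((v | v) | v)) | ((v -> u) -> u)) = 1 -> 0 = 0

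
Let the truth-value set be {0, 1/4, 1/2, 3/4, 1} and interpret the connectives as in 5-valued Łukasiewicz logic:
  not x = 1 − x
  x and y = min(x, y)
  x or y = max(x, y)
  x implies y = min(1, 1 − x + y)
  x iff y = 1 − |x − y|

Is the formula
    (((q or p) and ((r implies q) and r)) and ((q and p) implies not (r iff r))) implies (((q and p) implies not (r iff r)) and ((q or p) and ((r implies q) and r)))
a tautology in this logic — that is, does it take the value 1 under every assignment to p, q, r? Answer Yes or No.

At p = 0, q = 1/2, r = 1/2, for instance:
q or p = 1/2 or 0 = 1/2
r implies q = 1/2 implies 1/2 = 1
(r implies q) and r = 1 and 1/2 = 1/2
(q or p) and ((r implies q) and r) = 1/2 and 1/2 = 1/2
q and p = 1/2 and 0 = 0
r iff r = 1/2 iff 1/2 = 1
not (r iff r) = not 1 = 0
(q and p) implies not (r iff r) = 0 implies 0 = 1
((q or p) and ((r implies q) and r)) and ((q and p) implies not (r iff r)) = 1/2 and 1 = 1/2
((q and p) implies not (r iff r)) and ((q or p) and ((r implies q) and r)) = 1 and 1/2 = 1/2
(((q or p) and ((r implies q) and r)) and ((q and p) implies not (r iff r))) implies (((q and p) implies not (r iff r)) and ((q or p) and ((r implies q) and r))) = 1/2 implies 1/2 = 1
and checking the remaining 124 assignments likewise gives ≥ 1 in every case.

Yes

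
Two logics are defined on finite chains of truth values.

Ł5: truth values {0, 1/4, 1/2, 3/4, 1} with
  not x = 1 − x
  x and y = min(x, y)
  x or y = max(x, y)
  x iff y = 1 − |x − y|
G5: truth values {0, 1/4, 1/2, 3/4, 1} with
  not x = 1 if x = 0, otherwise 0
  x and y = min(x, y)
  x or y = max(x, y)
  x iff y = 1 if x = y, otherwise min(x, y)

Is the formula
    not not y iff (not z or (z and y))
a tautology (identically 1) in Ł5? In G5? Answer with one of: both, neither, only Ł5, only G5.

neither

In Ł5: at y = 0, z = 0 the value is 0 — not a tautology.
In G5: at y = 0, z = 0 the value is 0 — not a tautology.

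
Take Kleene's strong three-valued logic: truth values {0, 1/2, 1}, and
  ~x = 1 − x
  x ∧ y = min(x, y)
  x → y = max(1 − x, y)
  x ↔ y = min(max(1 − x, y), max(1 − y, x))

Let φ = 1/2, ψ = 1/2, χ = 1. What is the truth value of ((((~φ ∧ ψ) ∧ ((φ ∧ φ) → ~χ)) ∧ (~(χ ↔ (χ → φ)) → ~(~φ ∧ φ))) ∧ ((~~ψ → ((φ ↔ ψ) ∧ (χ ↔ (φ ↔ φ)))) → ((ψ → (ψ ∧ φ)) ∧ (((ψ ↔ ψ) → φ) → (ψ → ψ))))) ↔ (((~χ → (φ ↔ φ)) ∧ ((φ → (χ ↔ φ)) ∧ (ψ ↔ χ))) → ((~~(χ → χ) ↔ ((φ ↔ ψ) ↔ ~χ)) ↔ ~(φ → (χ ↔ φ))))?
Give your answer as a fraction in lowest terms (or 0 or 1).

~φ = ~1/2 = 1/2
~φ ∧ ψ = 1/2 ∧ 1/2 = 1/2
φ ∧ φ = 1/2 ∧ 1/2 = 1/2
~χ = ~1 = 0
(φ ∧ φ) → ~χ = 1/2 → 0 = 1/2
(~φ ∧ ψ) ∧ ((φ ∧ φ) → ~χ) = 1/2 ∧ 1/2 = 1/2
χ → φ = 1 → 1/2 = 1/2
χ ↔ (χ → φ) = 1 ↔ 1/2 = 1/2
~(χ ↔ (χ → φ)) = ~1/2 = 1/2
~φ = ~1/2 = 1/2
~φ ∧ φ = 1/2 ∧ 1/2 = 1/2
~(~φ ∧ φ) = ~1/2 = 1/2
~(χ ↔ (χ → φ)) → ~(~φ ∧ φ) = 1/2 → 1/2 = 1/2
((~φ ∧ ψ) ∧ ((φ ∧ φ) → ~χ)) ∧ (~(χ ↔ (χ → φ)) → ~(~φ ∧ φ)) = 1/2 ∧ 1/2 = 1/2
~ψ = ~1/2 = 1/2
~~ψ = ~1/2 = 1/2
φ ↔ ψ = 1/2 ↔ 1/2 = 1/2
φ ↔ φ = 1/2 ↔ 1/2 = 1/2
χ ↔ (φ ↔ φ) = 1 ↔ 1/2 = 1/2
(φ ↔ ψ) ∧ (χ ↔ (φ ↔ φ)) = 1/2 ∧ 1/2 = 1/2
~~ψ → ((φ ↔ ψ) ∧ (χ ↔ (φ ↔ φ))) = 1/2 → 1/2 = 1/2
ψ ∧ φ = 1/2 ∧ 1/2 = 1/2
ψ → (ψ ∧ φ) = 1/2 → 1/2 = 1/2
ψ ↔ ψ = 1/2 ↔ 1/2 = 1/2
(ψ ↔ ψ) → φ = 1/2 → 1/2 = 1/2
ψ → ψ = 1/2 → 1/2 = 1/2
((ψ ↔ ψ) → φ) → (ψ → ψ) = 1/2 → 1/2 = 1/2
(ψ → (ψ ∧ φ)) ∧ (((ψ ↔ ψ) → φ) → (ψ → ψ)) = 1/2 ∧ 1/2 = 1/2
(~~ψ → ((φ ↔ ψ) ∧ (χ ↔ (φ ↔ φ)))) → ((ψ → (ψ ∧ φ)) ∧ (((ψ ↔ ψ) → φ) → (ψ → ψ))) = 1/2 → 1/2 = 1/2
(((~φ ∧ ψ) ∧ ((φ ∧ φ) → ~χ)) ∧ (~(χ ↔ (χ → φ)) → ~(~φ ∧ φ))) ∧ ((~~ψ → ((φ ↔ ψ) ∧ (χ ↔ (φ ↔ φ)))) → ((ψ → (ψ ∧ φ)) ∧ (((ψ ↔ ψ) → φ) → (ψ → ψ)))) = 1/2 ∧ 1/2 = 1/2
~χ = ~1 = 0
φ ↔ φ = 1/2 ↔ 1/2 = 1/2
~χ → (φ ↔ φ) = 0 → 1/2 = 1
χ ↔ φ = 1 ↔ 1/2 = 1/2
φ → (χ ↔ φ) = 1/2 → 1/2 = 1/2
ψ ↔ χ = 1/2 ↔ 1 = 1/2
(φ → (χ ↔ φ)) ∧ (ψ ↔ χ) = 1/2 ∧ 1/2 = 1/2
(~χ → (φ ↔ φ)) ∧ ((φ → (χ ↔ φ)) ∧ (ψ ↔ χ)) = 1 ∧ 1/2 = 1/2
χ → χ = 1 → 1 = 1
~(χ → χ) = ~1 = 0
~~(χ → χ) = ~0 = 1
φ ↔ ψ = 1/2 ↔ 1/2 = 1/2
~χ = ~1 = 0
(φ ↔ ψ) ↔ ~χ = 1/2 ↔ 0 = 1/2
~~(χ → χ) ↔ ((φ ↔ ψ) ↔ ~χ) = 1 ↔ 1/2 = 1/2
χ ↔ φ = 1 ↔ 1/2 = 1/2
φ → (χ ↔ φ) = 1/2 → 1/2 = 1/2
~(φ → (χ ↔ φ)) = ~1/2 = 1/2
(~~(χ → χ) ↔ ((φ ↔ ψ) ↔ ~χ)) ↔ ~(φ → (χ ↔ φ)) = 1/2 ↔ 1/2 = 1/2
((~χ → (φ ↔ φ)) ∧ ((φ → (χ ↔ φ)) ∧ (ψ ↔ χ))) → ((~~(χ → χ) ↔ ((φ ↔ ψ) ↔ ~χ)) ↔ ~(φ → (χ ↔ φ))) = 1/2 → 1/2 = 1/2
((((~φ ∧ ψ) ∧ ((φ ∧ φ) → ~χ)) ∧ (~(χ ↔ (χ → φ)) → ~(~φ ∧ φ))) ∧ ((~~ψ → ((φ ↔ ψ) ∧ (χ ↔ (φ ↔ φ)))) → ((ψ → (ψ ∧ φ)) ∧ (((ψ ↔ ψ) → φ) → (ψ → ψ))))) ↔ (((~χ → (φ ↔ φ)) ∧ ((φ → (χ ↔ φ)) ∧ (ψ ↔ χ))) → ((~~(χ → χ) ↔ ((φ ↔ ψ) ↔ ~χ)) ↔ ~(φ → (χ ↔ φ)))) = 1/2 ↔ 1/2 = 1/2

1/2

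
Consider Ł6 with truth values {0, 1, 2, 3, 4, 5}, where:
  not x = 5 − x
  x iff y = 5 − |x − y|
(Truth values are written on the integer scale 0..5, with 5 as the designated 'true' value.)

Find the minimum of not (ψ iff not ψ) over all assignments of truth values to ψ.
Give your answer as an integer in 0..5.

1

Take ψ = 2:
not ψ = not 2 = 3
ψ iff not ψ = 2 iff 3 = 4
not (ψ iff not ψ) = not 4 = 1
No assignment yields a value below 1, so this is the minimum.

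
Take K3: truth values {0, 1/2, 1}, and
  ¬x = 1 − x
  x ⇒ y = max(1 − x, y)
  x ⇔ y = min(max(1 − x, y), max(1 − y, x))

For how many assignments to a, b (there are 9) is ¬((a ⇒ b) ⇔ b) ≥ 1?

1

a = 0, b = 0 ↦ 1  ≥
a = 0, b = 1/2 ↦ 1/2  <
a = 0, b = 1 ↦ 0  <
a = 1/2, b = 0 ↦ 1/2  <
a = 1/2, b = 1/2 ↦ 1/2  <
a = 1/2, b = 1 ↦ 0  <
a = 1, b = 0 ↦ 0  <
a = 1, b = 1/2 ↦ 1/2  <
a = 1, b = 1 ↦ 0  <
So 1 of the 9 assignments meets the threshold.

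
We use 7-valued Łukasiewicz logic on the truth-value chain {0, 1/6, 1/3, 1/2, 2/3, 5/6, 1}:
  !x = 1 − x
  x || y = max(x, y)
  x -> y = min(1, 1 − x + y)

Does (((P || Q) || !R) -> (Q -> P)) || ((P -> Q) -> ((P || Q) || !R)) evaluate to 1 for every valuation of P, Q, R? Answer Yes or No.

Counterexample: take P = 0, Q = 1/3, R = 1/6.
P || Q = 0 || 1/3 = 1/3
!R = !1/6 = 5/6
(P || Q) || !R = 1/3 || 5/6 = 5/6
Q -> P = 1/3 -> 0 = 2/3
((P || Q) || !R) -> (Q -> P) = 5/6 -> 2/3 = 5/6
P -> Q = 0 -> 1/3 = 1
P || Q = 0 || 1/3 = 1/3
!R = !1/6 = 5/6
(P || Q) || !R = 1/3 || 5/6 = 5/6
(P -> Q) -> ((P || Q) || !R) = 1 -> 5/6 = 5/6
(((P || Q) || !R) -> (Q -> P)) || ((P -> Q) -> ((P || Q) || !R)) = 5/6 || 5/6 = 5/6
This gives 5/6 ≠ 1.

No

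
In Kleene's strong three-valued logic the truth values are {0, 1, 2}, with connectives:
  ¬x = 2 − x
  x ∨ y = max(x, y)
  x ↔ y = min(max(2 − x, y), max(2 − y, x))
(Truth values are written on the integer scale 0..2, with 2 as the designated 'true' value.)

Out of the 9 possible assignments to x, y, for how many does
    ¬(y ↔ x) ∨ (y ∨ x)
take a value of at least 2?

x = 0, y = 0 ↦ 0  <
x = 0, y = 1 ↦ 1  <
x = 0, y = 2 ↦ 2  ≥
x = 1, y = 0 ↦ 1  <
x = 1, y = 1 ↦ 1  <
x = 1, y = 2 ↦ 2  ≥
x = 2, y = 0 ↦ 2  ≥
x = 2, y = 1 ↦ 2  ≥
x = 2, y = 2 ↦ 2  ≥
So 5 of the 9 assignments meet the threshold.

5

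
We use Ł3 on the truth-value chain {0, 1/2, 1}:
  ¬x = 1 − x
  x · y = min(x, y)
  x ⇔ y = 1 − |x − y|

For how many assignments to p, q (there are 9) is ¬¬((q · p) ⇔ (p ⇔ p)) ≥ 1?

1

p = 0, q = 0 ↦ 0  <
p = 0, q = 1/2 ↦ 0  <
p = 0, q = 1 ↦ 0  <
p = 1/2, q = 0 ↦ 0  <
p = 1/2, q = 1/2 ↦ 1/2  <
p = 1/2, q = 1 ↦ 1/2  <
p = 1, q = 0 ↦ 0  <
p = 1, q = 1/2 ↦ 1/2  <
p = 1, q = 1 ↦ 1  ≥
So 1 of the 9 assignments meets the threshold.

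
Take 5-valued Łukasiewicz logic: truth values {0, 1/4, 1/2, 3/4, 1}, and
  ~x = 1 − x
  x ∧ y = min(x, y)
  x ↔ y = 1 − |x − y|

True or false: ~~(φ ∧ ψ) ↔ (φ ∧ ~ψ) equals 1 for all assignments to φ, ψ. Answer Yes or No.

Counterexample: take φ = 1/4, ψ = 0.
φ ∧ ψ = 1/4 ∧ 0 = 0
~(φ ∧ ψ) = ~0 = 1
~~(φ ∧ ψ) = ~1 = 0
~ψ = ~0 = 1
φ ∧ ~ψ = 1/4 ∧ 1 = 1/4
~~(φ ∧ ψ) ↔ (φ ∧ ~ψ) = 0 ↔ 1/4 = 3/4
This gives 3/4 ≠ 1.

No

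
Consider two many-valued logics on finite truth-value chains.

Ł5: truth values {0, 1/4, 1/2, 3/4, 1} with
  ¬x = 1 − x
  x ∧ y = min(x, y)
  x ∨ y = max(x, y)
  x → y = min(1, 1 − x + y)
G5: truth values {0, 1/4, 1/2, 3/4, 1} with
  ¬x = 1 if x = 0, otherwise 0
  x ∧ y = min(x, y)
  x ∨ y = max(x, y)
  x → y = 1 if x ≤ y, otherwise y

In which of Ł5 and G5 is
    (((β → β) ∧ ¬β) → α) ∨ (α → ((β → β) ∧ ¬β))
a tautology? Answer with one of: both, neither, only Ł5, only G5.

In Ł5: every assignment gives 1 — tautology.
In G5: every assignment gives 1 — tautology.

both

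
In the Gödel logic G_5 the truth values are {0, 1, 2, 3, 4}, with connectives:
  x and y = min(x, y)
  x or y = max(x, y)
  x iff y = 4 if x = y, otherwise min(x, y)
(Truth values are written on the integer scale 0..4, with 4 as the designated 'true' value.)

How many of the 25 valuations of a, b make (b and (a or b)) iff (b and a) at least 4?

15

value 4: 15 assignments (counts)
value 3: 1 assignment
value 2: 2 assignments
value 1: 3 assignments
value 0: 4 assignments
So 15 of the 25 assignments meet the threshold.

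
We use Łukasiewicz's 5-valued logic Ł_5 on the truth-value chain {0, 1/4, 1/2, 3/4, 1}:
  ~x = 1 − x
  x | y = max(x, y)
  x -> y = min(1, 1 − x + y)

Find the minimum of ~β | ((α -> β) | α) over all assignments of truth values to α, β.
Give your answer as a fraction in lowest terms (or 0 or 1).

3/4

Take α = 1/2, β = 1/4:
~β = ~1/4 = 3/4
α -> β = 1/2 -> 1/4 = 3/4
(α -> β) | α = 3/4 | 1/2 = 3/4
~β | ((α -> β) | α) = 3/4 | 3/4 = 3/4
No assignment yields a value below 3/4, so this is the minimum.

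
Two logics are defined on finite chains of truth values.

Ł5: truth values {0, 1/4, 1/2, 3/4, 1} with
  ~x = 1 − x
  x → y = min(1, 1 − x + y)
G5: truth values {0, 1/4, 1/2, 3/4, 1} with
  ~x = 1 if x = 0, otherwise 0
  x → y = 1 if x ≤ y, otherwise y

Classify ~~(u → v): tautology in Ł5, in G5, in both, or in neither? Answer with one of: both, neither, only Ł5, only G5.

neither

In Ł5: at u = 1/4, v = 0 the value is 3/4 — not a tautology.
In G5: at u = 1/4, v = 0 the value is 0 — not a tautology.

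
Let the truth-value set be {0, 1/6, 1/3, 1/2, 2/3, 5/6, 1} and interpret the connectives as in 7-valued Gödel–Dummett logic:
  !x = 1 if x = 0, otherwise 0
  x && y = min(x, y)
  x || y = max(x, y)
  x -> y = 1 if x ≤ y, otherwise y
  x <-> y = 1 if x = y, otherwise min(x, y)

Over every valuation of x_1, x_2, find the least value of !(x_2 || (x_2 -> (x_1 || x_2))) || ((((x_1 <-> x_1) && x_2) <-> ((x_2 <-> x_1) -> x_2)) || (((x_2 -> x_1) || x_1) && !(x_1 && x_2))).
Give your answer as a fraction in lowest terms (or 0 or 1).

Take x_1 = 0, x_2 = 1/6:
x_1 || x_2 = 0 || 1/6 = 1/6
x_2 -> (x_1 || x_2) = 1/6 -> 1/6 = 1
x_2 || (x_2 -> (x_1 || x_2)) = 1/6 || 1 = 1
!(x_2 || (x_2 -> (x_1 || x_2))) = !1 = 0
x_1 <-> x_1 = 0 <-> 0 = 1
(x_1 <-> x_1) && x_2 = 1 && 1/6 = 1/6
x_2 <-> x_1 = 1/6 <-> 0 = 0
(x_2 <-> x_1) -> x_2 = 0 -> 1/6 = 1
((x_1 <-> x_1) && x_2) <-> ((x_2 <-> x_1) -> x_2) = 1/6 <-> 1 = 1/6
x_2 -> x_1 = 1/6 -> 0 = 0
(x_2 -> x_1) || x_1 = 0 || 0 = 0
x_1 && x_2 = 0 && 1/6 = 0
!(x_1 && x_2) = !0 = 1
((x_2 -> x_1) || x_1) && !(x_1 && x_2) = 0 && 1 = 0
(((x_1 <-> x_1) && x_2) <-> ((x_2 <-> x_1) -> x_2)) || (((x_2 -> x_1) || x_1) && !(x_1 && x_2)) = 1/6 || 0 = 1/6
!(x_2 || (x_2 -> (x_1 || x_2))) || ((((x_1 <-> x_1) && x_2) <-> ((x_2 <-> x_1) -> x_2)) || (((x_2 -> x_1) || x_1) && !(x_1 && x_2))) = 0 || 1/6 = 1/6
No assignment yields a value below 1/6, so this is the minimum.

1/6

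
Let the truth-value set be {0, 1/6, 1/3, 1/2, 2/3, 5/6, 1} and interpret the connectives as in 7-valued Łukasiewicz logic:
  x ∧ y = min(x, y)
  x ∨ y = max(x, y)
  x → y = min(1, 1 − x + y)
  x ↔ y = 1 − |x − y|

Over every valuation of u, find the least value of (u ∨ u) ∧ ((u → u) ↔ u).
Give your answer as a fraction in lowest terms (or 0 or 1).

Take u = 0:
u ∨ u = 0 ∨ 0 = 0
u → u = 0 → 0 = 1
(u → u) ↔ u = 1 ↔ 0 = 0
(u ∨ u) ∧ ((u → u) ↔ u) = 0 ∧ 0 = 0
No assignment yields a value below 0, so this is the minimum.

0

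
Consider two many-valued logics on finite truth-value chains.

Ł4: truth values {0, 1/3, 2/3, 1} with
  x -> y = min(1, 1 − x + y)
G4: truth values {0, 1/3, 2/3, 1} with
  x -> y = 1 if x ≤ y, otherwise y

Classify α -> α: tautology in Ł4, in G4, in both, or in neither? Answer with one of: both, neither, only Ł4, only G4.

In Ł4: every assignment gives 1 — tautology.
In G4: every assignment gives 1 — tautology.

both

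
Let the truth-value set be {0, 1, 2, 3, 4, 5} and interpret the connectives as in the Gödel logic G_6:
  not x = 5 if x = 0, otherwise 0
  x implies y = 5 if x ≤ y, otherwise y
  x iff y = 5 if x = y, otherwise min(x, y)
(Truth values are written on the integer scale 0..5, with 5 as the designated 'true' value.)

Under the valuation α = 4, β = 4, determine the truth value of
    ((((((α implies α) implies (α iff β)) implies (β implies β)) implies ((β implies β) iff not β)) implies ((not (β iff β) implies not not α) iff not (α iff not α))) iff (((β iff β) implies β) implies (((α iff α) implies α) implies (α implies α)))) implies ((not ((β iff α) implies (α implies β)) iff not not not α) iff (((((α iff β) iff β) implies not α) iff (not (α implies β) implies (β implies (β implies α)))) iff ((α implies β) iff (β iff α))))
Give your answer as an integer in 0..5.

α implies α = 4 implies 4 = 5
α iff β = 4 iff 4 = 5
(α implies α) implies (α iff β) = 5 implies 5 = 5
β implies β = 4 implies 4 = 5
((α implies α) implies (α iff β)) implies (β implies β) = 5 implies 5 = 5
β implies β = 4 implies 4 = 5
not β = not 4 = 0
(β implies β) iff not β = 5 iff 0 = 0
(((α implies α) implies (α iff β)) implies (β implies β)) implies ((β implies β) iff not β) = 5 implies 0 = 0
β iff β = 4 iff 4 = 5
not (β iff β) = not 5 = 0
not α = not 4 = 0
not not α = not 0 = 5
not (β iff β) implies not not α = 0 implies 5 = 5
not α = not 4 = 0
α iff not α = 4 iff 0 = 0
not (α iff not α) = not 0 = 5
(not (β iff β) implies not not α) iff not (α iff not α) = 5 iff 5 = 5
((((α implies α) implies (α iff β)) implies (β implies β)) implies ((β implies β) iff not β)) implies ((not (β iff β) implies not not α) iff not (α iff not α)) = 0 implies 5 = 5
β iff β = 4 iff 4 = 5
(β iff β) implies β = 5 implies 4 = 4
α iff α = 4 iff 4 = 5
(α iff α) implies α = 5 implies 4 = 4
α implies α = 4 implies 4 = 5
((α iff α) implies α) implies (α implies α) = 4 implies 5 = 5
((β iff β) implies β) implies (((α iff α) implies α) implies (α implies α)) = 4 implies 5 = 5
(((((α implies α) implies (α iff β)) implies (β implies β)) implies ((β implies β) iff not β)) implies ((not (β iff β) implies not not α) iff not (α iff not α))) iff (((β iff β) implies β) implies (((α iff α) implies α) implies (α implies α))) = 5 iff 5 = 5
β iff α = 4 iff 4 = 5
α implies β = 4 implies 4 = 5
(β iff α) implies (α implies β) = 5 implies 5 = 5
not ((β iff α) implies (α implies β)) = not 5 = 0
not α = not 4 = 0
not not α = not 0 = 5
not not not α = not 5 = 0
not ((β iff α) implies (α implies β)) iff not not not α = 0 iff 0 = 5
α iff β = 4 iff 4 = 5
(α iff β) iff β = 5 iff 4 = 4
not α = not 4 = 0
((α iff β) iff β) implies not α = 4 implies 0 = 0
α implies β = 4 implies 4 = 5
not (α implies β) = not 5 = 0
β implies α = 4 implies 4 = 5
β implies (β implies α) = 4 implies 5 = 5
not (α implies β) implies (β implies (β implies α)) = 0 implies 5 = 5
(((α iff β) iff β) implies not α) iff (not (α implies β) implies (β implies (β implies α))) = 0 iff 5 = 0
α implies β = 4 implies 4 = 5
β iff α = 4 iff 4 = 5
(α implies β) iff (β iff α) = 5 iff 5 = 5
((((α iff β) iff β) implies not α) iff (not (α implies β) implies (β implies (β implies α)))) iff ((α implies β) iff (β iff α)) = 0 iff 5 = 0
(not ((β iff α) implies (α implies β)) iff not not not α) iff (((((α iff β) iff β) implies not α) iff (not (α implies β) implies (β implies (β implies α)))) iff ((α implies β) iff (β iff α))) = 5 iff 0 = 0
((((((α implies α) implies (α iff β)) implies (β implies β)) implies ((β implies β) iff not β)) implies ((not (β iff β) implies not not α) iff not (α iff not α))) iff (((β iff β) implies β) implies (((α iff α) implies α) implies (α implies α)))) implies ((not ((β iff α) implies (α implies β)) iff not not not α) iff (((((α iff β) iff β) implies not α) iff (not (α implies β) implies (β implies (β implies α)))) iff ((α implies β) iff (β iff α)))) = 5 implies 0 = 0

0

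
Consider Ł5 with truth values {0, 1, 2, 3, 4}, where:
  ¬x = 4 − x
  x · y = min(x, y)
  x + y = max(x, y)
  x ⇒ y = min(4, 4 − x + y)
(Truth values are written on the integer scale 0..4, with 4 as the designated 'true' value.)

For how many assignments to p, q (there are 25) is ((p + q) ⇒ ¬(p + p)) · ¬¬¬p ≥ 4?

value 4: 5 assignments (counts)
value 3: 5 assignments
value 2: 5 assignments
value 1: 5 assignments
value 0: 5 assignments
So 5 of the 25 assignments meet the threshold.

5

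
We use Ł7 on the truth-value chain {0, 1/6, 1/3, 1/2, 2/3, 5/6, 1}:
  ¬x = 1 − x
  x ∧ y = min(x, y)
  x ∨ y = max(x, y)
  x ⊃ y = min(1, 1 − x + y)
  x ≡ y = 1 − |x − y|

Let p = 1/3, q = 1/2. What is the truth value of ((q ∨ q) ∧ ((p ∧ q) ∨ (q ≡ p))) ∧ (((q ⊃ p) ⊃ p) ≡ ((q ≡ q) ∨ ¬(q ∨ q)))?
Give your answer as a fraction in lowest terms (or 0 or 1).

1/2

q ∨ q = 1/2 ∨ 1/2 = 1/2
p ∧ q = 1/3 ∧ 1/2 = 1/3
q ≡ p = 1/2 ≡ 1/3 = 5/6
(p ∧ q) ∨ (q ≡ p) = 1/3 ∨ 5/6 = 5/6
(q ∨ q) ∧ ((p ∧ q) ∨ (q ≡ p)) = 1/2 ∧ 5/6 = 1/2
q ⊃ p = 1/2 ⊃ 1/3 = 5/6
(q ⊃ p) ⊃ p = 5/6 ⊃ 1/3 = 1/2
q ≡ q = 1/2 ≡ 1/2 = 1
q ∨ q = 1/2 ∨ 1/2 = 1/2
¬(q ∨ q) = ¬1/2 = 1/2
(q ≡ q) ∨ ¬(q ∨ q) = 1 ∨ 1/2 = 1
((q ⊃ p) ⊃ p) ≡ ((q ≡ q) ∨ ¬(q ∨ q)) = 1/2 ≡ 1 = 1/2
((q ∨ q) ∧ ((p ∧ q) ∨ (q ≡ p))) ∧ (((q ⊃ p) ⊃ p) ≡ ((q ≡ q) ∨ ¬(q ∨ q))) = 1/2 ∧ 1/2 = 1/2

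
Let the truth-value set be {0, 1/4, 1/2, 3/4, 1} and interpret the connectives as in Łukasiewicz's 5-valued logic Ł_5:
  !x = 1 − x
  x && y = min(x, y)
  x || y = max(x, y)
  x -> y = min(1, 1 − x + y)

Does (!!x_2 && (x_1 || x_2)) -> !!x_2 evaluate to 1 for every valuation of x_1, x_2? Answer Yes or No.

Yes

At x_1 = 3/4, x_2 = 1, for instance:
!x_2 = !1 = 0
!!x_2 = !0 = 1
x_1 || x_2 = 3/4 || 1 = 1
!!x_2 && (x_1 || x_2) = 1 && 1 = 1
(!!x_2 && (x_1 || x_2)) -> !!x_2 = 1 -> 1 = 1
and checking the remaining 24 assignments likewise gives ≥ 1 in every case.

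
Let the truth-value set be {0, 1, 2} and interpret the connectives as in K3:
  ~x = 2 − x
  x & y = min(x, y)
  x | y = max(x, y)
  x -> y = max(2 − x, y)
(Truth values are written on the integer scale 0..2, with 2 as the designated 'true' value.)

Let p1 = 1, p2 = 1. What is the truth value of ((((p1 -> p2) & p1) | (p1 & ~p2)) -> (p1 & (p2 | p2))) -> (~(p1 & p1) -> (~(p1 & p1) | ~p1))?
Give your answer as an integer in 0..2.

p1 -> p2 = 1 -> 1 = 1
(p1 -> p2) & p1 = 1 & 1 = 1
~p2 = ~1 = 1
p1 & ~p2 = 1 & 1 = 1
((p1 -> p2) & p1) | (p1 & ~p2) = 1 | 1 = 1
p2 | p2 = 1 | 1 = 1
p1 & (p2 | p2) = 1 & 1 = 1
(((p1 -> p2) & p1) | (p1 & ~p2)) -> (p1 & (p2 | p2)) = 1 -> 1 = 1
p1 & p1 = 1 & 1 = 1
~(p1 & p1) = ~1 = 1
p1 & p1 = 1 & 1 = 1
~(p1 & p1) = ~1 = 1
~p1 = ~1 = 1
~(p1 & p1) | ~p1 = 1 | 1 = 1
~(p1 & p1) -> (~(p1 & p1) | ~p1) = 1 -> 1 = 1
((((p1 -> p2) & p1) | (p1 & ~p2)) -> (p1 & (p2 | p2))) -> (~(p1 & p1) -> (~(p1 & p1) | ~p1)) = 1 -> 1 = 1

1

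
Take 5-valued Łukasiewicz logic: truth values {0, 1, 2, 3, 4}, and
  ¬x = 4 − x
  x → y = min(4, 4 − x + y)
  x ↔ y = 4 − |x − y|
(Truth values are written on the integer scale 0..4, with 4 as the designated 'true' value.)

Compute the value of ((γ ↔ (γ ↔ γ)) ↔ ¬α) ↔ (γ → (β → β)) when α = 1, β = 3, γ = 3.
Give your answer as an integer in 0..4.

4

γ ↔ γ = 3 ↔ 3 = 4
γ ↔ (γ ↔ γ) = 3 ↔ 4 = 3
¬α = ¬1 = 3
(γ ↔ (γ ↔ γ)) ↔ ¬α = 3 ↔ 3 = 4
β → β = 3 → 3 = 4
γ → (β → β) = 3 → 4 = 4
((γ ↔ (γ ↔ γ)) ↔ ¬α) ↔ (γ → (β → β)) = 4 ↔ 4 = 4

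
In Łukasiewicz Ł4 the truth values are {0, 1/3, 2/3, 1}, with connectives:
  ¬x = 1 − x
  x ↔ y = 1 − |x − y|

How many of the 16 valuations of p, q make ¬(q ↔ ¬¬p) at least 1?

p = 0, q = 0 ↦ 0  <
p = 0, q = 1/3 ↦ 1/3  <
p = 0, q = 2/3 ↦ 2/3  <
p = 0, q = 1 ↦ 1  ≥
p = 1/3, q = 0 ↦ 1/3  <
p = 1/3, q = 1/3 ↦ 0  <
p = 1/3, q = 2/3 ↦ 1/3  <
p = 1/3, q = 1 ↦ 2/3  <
p = 2/3, q = 0 ↦ 2/3  <
p = 2/3, q = 1/3 ↦ 1/3  <
p = 2/3, q = 2/3 ↦ 0  <
p = 2/3, q = 1 ↦ 1/3  <
p = 1, q = 0 ↦ 1  ≥
p = 1, q = 1/3 ↦ 2/3  <
p = 1, q = 2/3 ↦ 1/3  <
p = 1, q = 1 ↦ 0  <
So 2 of the 16 assignments meet the threshold.

2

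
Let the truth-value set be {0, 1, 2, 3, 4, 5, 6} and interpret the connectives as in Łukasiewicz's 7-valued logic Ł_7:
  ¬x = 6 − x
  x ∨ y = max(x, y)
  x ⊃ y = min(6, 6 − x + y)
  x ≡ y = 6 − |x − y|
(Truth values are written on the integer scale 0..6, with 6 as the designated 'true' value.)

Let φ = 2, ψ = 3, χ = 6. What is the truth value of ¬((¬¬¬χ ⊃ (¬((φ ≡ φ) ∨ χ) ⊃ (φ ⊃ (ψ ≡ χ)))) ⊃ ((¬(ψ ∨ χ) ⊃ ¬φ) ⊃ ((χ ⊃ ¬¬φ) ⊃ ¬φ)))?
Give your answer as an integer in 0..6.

¬χ = ¬6 = 0
¬¬χ = ¬0 = 6
¬¬¬χ = ¬6 = 0
φ ≡ φ = 2 ≡ 2 = 6
(φ ≡ φ) ∨ χ = 6 ∨ 6 = 6
¬((φ ≡ φ) ∨ χ) = ¬6 = 0
ψ ≡ χ = 3 ≡ 6 = 3
φ ⊃ (ψ ≡ χ) = 2 ⊃ 3 = 6
¬((φ ≡ φ) ∨ χ) ⊃ (φ ⊃ (ψ ≡ χ)) = 0 ⊃ 6 = 6
¬¬¬χ ⊃ (¬((φ ≡ φ) ∨ χ) ⊃ (φ ⊃ (ψ ≡ χ))) = 0 ⊃ 6 = 6
ψ ∨ χ = 3 ∨ 6 = 6
¬(ψ ∨ χ) = ¬6 = 0
¬φ = ¬2 = 4
¬(ψ ∨ χ) ⊃ ¬φ = 0 ⊃ 4 = 6
¬φ = ¬2 = 4
¬¬φ = ¬4 = 2
χ ⊃ ¬¬φ = 6 ⊃ 2 = 2
¬φ = ¬2 = 4
(χ ⊃ ¬¬φ) ⊃ ¬φ = 2 ⊃ 4 = 6
(¬(ψ ∨ χ) ⊃ ¬φ) ⊃ ((χ ⊃ ¬¬φ) ⊃ ¬φ) = 6 ⊃ 6 = 6
(¬¬¬χ ⊃ (¬((φ ≡ φ) ∨ χ) ⊃ (φ ⊃ (ψ ≡ χ)))) ⊃ ((¬(ψ ∨ χ) ⊃ ¬φ) ⊃ ((χ ⊃ ¬¬φ) ⊃ ¬φ)) = 6 ⊃ 6 = 6
¬((¬¬¬χ ⊃ (¬((φ ≡ φ) ∨ χ) ⊃ (φ ⊃ (ψ ≡ χ)))) ⊃ ((¬(ψ ∨ χ) ⊃ ¬φ) ⊃ ((χ ⊃ ¬¬φ) ⊃ ¬φ))) = ¬6 = 0

0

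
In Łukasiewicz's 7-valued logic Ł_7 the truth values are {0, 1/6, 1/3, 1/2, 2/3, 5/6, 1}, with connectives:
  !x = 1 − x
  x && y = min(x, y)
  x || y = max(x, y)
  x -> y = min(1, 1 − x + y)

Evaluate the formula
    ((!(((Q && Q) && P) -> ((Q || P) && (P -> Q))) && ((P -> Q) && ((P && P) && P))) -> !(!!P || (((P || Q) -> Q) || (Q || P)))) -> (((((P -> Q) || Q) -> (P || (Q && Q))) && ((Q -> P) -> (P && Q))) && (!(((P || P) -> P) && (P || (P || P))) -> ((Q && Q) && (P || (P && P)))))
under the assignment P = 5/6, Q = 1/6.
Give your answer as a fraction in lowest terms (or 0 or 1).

Q && Q = 1/6 && 1/6 = 1/6
(Q && Q) && P = 1/6 && 5/6 = 1/6
Q || P = 1/6 || 5/6 = 5/6
P -> Q = 5/6 -> 1/6 = 1/3
(Q || P) && (P -> Q) = 5/6 && 1/3 = 1/3
((Q && Q) && P) -> ((Q || P) && (P -> Q)) = 1/6 -> 1/3 = 1
!(((Q && Q) && P) -> ((Q || P) && (P -> Q))) = !1 = 0
P -> Q = 5/6 -> 1/6 = 1/3
P && P = 5/6 && 5/6 = 5/6
(P && P) && P = 5/6 && 5/6 = 5/6
(P -> Q) && ((P && P) && P) = 1/3 && 5/6 = 1/3
!(((Q && Q) && P) -> ((Q || P) && (P -> Q))) && ((P -> Q) && ((P && P) && P)) = 0 && 1/3 = 0
!P = !5/6 = 1/6
!!P = !1/6 = 5/6
P || Q = 5/6 || 1/6 = 5/6
(P || Q) -> Q = 5/6 -> 1/6 = 1/3
Q || P = 1/6 || 5/6 = 5/6
((P || Q) -> Q) || (Q || P) = 1/3 || 5/6 = 5/6
!!P || (((P || Q) -> Q) || (Q || P)) = 5/6 || 5/6 = 5/6
!(!!P || (((P || Q) -> Q) || (Q || P))) = !5/6 = 1/6
(!(((Q && Q) && P) -> ((Q || P) && (P -> Q))) && ((P -> Q) && ((P && P) && P))) -> !(!!P || (((P || Q) -> Q) || (Q || P))) = 0 -> 1/6 = 1
P -> Q = 5/6 -> 1/6 = 1/3
(P -> Q) || Q = 1/3 || 1/6 = 1/3
Q && Q = 1/6 && 1/6 = 1/6
P || (Q && Q) = 5/6 || 1/6 = 5/6
((P -> Q) || Q) -> (P || (Q && Q)) = 1/3 -> 5/6 = 1
Q -> P = 1/6 -> 5/6 = 1
P && Q = 5/6 && 1/6 = 1/6
(Q -> P) -> (P && Q) = 1 -> 1/6 = 1/6
(((P -> Q) || Q) -> (P || (Q && Q))) && ((Q -> P) -> (P && Q)) = 1 && 1/6 = 1/6
P || P = 5/6 || 5/6 = 5/6
(P || P) -> P = 5/6 -> 5/6 = 1
P || P = 5/6 || 5/6 = 5/6
P || (P || P) = 5/6 || 5/6 = 5/6
((P || P) -> P) && (P || (P || P)) = 1 && 5/6 = 5/6
!(((P || P) -> P) && (P || (P || P))) = !5/6 = 1/6
Q && Q = 1/6 && 1/6 = 1/6
P && P = 5/6 && 5/6 = 5/6
P || (P && P) = 5/6 || 5/6 = 5/6
(Q && Q) && (P || (P && P)) = 1/6 && 5/6 = 1/6
!(((P || P) -> P) && (P || (P || P))) -> ((Q && Q) && (P || (P && P))) = 1/6 -> 1/6 = 1
((((P -> Q) || Q) -> (P || (Q && Q))) && ((Q -> P) -> (P && Q))) && (!(((P || P) -> P) && (P || (P || P))) -> ((Q && Q) && (P || (P && P)))) = 1/6 && 1 = 1/6
((!(((Q && Q) && P) -> ((Q || P) && (P -> Q))) && ((P -> Q) && ((P && P) && P))) -> !(!!P || (((P || Q) -> Q) || (Q || P)))) -> (((((P -> Q) || Q) -> (P || (Q && Q))) && ((Q -> P) -> (P && Q))) && (!(((P || P) -> P) && (P || (P || P))) -> ((Q && Q) && (P || (P && P))))) = 1 -> 1/6 = 1/6

1/6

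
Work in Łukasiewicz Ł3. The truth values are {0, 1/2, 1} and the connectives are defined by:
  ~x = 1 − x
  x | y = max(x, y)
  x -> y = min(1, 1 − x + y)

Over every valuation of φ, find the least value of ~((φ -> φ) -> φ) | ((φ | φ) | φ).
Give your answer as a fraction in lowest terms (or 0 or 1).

1/2

Take φ = 1/2:
φ -> φ = 1/2 -> 1/2 = 1
(φ -> φ) -> φ = 1 -> 1/2 = 1/2
~((φ -> φ) -> φ) = ~1/2 = 1/2
φ | φ = 1/2 | 1/2 = 1/2
(φ | φ) | φ = 1/2 | 1/2 = 1/2
~((φ -> φ) -> φ) | ((φ | φ) | φ) = 1/2 | 1/2 = 1/2
No assignment yields a value below 1/2, so this is the minimum.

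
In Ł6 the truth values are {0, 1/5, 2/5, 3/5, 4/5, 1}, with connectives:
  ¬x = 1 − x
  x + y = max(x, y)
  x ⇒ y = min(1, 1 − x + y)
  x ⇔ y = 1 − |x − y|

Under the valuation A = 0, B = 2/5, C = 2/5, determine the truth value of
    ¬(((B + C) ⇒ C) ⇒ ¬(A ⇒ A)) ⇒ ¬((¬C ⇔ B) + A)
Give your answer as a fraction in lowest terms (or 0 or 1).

1/5

B + C = 2/5 + 2/5 = 2/5
(B + C) ⇒ C = 2/5 ⇒ 2/5 = 1
A ⇒ A = 0 ⇒ 0 = 1
¬(A ⇒ A) = ¬1 = 0
((B + C) ⇒ C) ⇒ ¬(A ⇒ A) = 1 ⇒ 0 = 0
¬(((B + C) ⇒ C) ⇒ ¬(A ⇒ A)) = ¬0 = 1
¬C = ¬2/5 = 3/5
¬C ⇔ B = 3/5 ⇔ 2/5 = 4/5
(¬C ⇔ B) + A = 4/5 + 0 = 4/5
¬((¬C ⇔ B) + A) = ¬4/5 = 1/5
¬(((B + C) ⇒ C) ⇒ ¬(A ⇒ A)) ⇒ ¬((¬C ⇔ B) + A) = 1 ⇒ 1/5 = 1/5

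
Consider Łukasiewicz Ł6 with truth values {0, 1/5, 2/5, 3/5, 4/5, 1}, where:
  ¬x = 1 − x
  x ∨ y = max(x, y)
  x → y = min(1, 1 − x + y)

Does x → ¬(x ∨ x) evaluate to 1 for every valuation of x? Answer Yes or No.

No

Counterexample: take x = 3/5.
x ∨ x = 3/5 ∨ 3/5 = 3/5
¬(x ∨ x) = ¬3/5 = 2/5
x → ¬(x ∨ x) = 3/5 → 2/5 = 4/5
This gives 4/5 ≠ 1.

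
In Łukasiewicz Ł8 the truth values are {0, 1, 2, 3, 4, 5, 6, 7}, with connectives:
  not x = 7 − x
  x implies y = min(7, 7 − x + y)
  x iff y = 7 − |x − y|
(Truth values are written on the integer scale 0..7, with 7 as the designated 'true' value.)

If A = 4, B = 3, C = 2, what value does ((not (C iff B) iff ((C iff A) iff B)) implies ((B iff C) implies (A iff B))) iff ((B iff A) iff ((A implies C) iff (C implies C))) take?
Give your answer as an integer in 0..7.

C iff B = 2 iff 3 = 6
not (C iff B) = not 6 = 1
C iff A = 2 iff 4 = 5
(C iff A) iff B = 5 iff 3 = 5
not (C iff B) iff ((C iff A) iff B) = 1 iff 5 = 3
B iff C = 3 iff 2 = 6
A iff B = 4 iff 3 = 6
(B iff C) implies (A iff B) = 6 implies 6 = 7
(not (C iff B) iff ((C iff A) iff B)) implies ((B iff C) implies (A iff B)) = 3 implies 7 = 7
B iff A = 3 iff 4 = 6
A implies C = 4 implies 2 = 5
C implies C = 2 implies 2 = 7
(A implies C) iff (C implies C) = 5 iff 7 = 5
(B iff A) iff ((A implies C) iff (C implies C)) = 6 iff 5 = 6
((not (C iff B) iff ((C iff A) iff B)) implies ((B iff C) implies (A iff B))) iff ((B iff A) iff ((A implies C) iff (C implies C))) = 7 iff 6 = 6

6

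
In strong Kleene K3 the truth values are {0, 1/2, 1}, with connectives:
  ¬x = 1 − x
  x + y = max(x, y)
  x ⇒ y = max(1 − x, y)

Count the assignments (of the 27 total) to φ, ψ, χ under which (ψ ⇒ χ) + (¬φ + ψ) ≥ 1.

23

value 1: 23 assignments (counts)
value 1/2: 4 assignments
So 23 of the 27 assignments meet the threshold.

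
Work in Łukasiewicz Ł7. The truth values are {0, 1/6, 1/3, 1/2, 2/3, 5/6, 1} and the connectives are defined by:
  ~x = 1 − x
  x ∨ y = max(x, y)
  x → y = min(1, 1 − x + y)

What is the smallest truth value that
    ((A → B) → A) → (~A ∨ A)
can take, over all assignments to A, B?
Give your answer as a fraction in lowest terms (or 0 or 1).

Take A = 1/2, B = 0:
A → B = 1/2 → 0 = 1/2
(A → B) → A = 1/2 → 1/2 = 1
~A = ~1/2 = 1/2
~A ∨ A = 1/2 ∨ 1/2 = 1/2
((A → B) → A) → (~A ∨ A) = 1 → 1/2 = 1/2
No assignment yields a value below 1/2, so this is the minimum.

1/2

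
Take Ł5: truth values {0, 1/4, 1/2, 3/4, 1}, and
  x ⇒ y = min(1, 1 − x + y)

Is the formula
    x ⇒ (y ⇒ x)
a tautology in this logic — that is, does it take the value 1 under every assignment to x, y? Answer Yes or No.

At x = 1/2, y = 3/4, for instance:
y ⇒ x = 3/4 ⇒ 1/2 = 3/4
x ⇒ (y ⇒ x) = 1/2 ⇒ 3/4 = 1
and checking the remaining 24 assignments likewise gives ≥ 1 in every case.

Yes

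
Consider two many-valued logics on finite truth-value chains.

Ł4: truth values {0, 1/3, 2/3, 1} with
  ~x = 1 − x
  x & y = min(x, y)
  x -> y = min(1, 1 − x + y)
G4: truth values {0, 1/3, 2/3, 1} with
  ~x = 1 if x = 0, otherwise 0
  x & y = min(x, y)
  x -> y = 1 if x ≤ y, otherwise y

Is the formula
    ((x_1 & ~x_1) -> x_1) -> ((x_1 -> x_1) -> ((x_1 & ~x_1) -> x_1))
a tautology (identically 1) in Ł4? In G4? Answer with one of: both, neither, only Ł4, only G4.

In Ł4: every assignment gives 1 — tautology.
In G4: every assignment gives 1 — tautology.

both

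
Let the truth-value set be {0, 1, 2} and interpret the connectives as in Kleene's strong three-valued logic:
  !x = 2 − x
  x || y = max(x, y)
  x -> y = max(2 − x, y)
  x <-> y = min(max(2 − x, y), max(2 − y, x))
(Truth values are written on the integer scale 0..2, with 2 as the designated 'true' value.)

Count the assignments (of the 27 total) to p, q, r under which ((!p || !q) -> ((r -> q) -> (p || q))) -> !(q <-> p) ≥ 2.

7

value 2: 7 assignments (counts)
value 1: 16 assignments
value 0: 4 assignments
So 7 of the 27 assignments meet the threshold.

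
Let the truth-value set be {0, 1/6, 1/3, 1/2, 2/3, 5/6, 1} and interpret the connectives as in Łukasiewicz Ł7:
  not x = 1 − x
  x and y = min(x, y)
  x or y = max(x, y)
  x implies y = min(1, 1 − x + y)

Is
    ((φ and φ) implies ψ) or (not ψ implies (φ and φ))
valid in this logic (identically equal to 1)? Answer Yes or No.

No

Counterexample: take φ = 1/6, ψ = 0.
φ and φ = 1/6 and 1/6 = 1/6
(φ and φ) implies ψ = 1/6 implies 0 = 5/6
not ψ = not 0 = 1
φ and φ = 1/6 and 1/6 = 1/6
not ψ implies (φ and φ) = 1 implies 1/6 = 1/6
((φ and φ) implies ψ) or (not ψ implies (φ and φ)) = 5/6 or 1/6 = 5/6
This gives 5/6 ≠ 1.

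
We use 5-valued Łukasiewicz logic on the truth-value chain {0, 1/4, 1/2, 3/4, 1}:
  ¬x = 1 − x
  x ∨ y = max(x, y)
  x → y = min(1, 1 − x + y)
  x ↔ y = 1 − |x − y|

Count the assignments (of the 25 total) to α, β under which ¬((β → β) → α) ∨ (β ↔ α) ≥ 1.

9

value 1: 9 assignments (counts)
value 3/4: 9 assignments
value 1/2: 4 assignments
value 1/4: 2 assignments
value 0: 1 assignment
So 9 of the 25 assignments meet the threshold.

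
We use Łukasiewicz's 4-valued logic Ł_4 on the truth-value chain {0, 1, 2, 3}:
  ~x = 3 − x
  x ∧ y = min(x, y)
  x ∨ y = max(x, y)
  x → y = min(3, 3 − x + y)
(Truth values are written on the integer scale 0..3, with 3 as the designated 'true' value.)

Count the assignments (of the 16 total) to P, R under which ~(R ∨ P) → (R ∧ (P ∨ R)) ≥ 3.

P = 0, R = 0 ↦ 0  <
P = 0, R = 1 ↦ 2  <
P = 0, R = 2 ↦ 3  ≥
P = 0, R = 3 ↦ 3  ≥
P = 1, R = 0 ↦ 1  <
P = 1, R = 1 ↦ 2  <
P = 1, R = 2 ↦ 3  ≥
P = 1, R = 3 ↦ 3  ≥
P = 2, R = 0 ↦ 2  <
P = 2, R = 1 ↦ 3  ≥
P = 2, R = 2 ↦ 3  ≥
P = 2, R = 3 ↦ 3  ≥
P = 3, R = 0 ↦ 3  ≥
P = 3, R = 1 ↦ 3  ≥
P = 3, R = 2 ↦ 3  ≥
P = 3, R = 3 ↦ 3  ≥
So 11 of the 16 assignments meet the threshold.

11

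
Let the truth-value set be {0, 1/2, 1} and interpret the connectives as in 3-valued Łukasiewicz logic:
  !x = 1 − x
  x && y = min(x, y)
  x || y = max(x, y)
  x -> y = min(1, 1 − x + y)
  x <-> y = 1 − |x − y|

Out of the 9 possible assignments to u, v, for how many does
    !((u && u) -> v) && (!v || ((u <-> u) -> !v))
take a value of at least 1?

1

u = 0, v = 0 ↦ 0  <
u = 0, v = 1/2 ↦ 0  <
u = 0, v = 1 ↦ 0  <
u = 1/2, v = 0 ↦ 1/2  <
u = 1/2, v = 1/2 ↦ 0  <
u = 1/2, v = 1 ↦ 0  <
u = 1, v = 0 ↦ 1  ≥
u = 1, v = 1/2 ↦ 1/2  <
u = 1, v = 1 ↦ 0  <
So 1 of the 9 assignments meets the threshold.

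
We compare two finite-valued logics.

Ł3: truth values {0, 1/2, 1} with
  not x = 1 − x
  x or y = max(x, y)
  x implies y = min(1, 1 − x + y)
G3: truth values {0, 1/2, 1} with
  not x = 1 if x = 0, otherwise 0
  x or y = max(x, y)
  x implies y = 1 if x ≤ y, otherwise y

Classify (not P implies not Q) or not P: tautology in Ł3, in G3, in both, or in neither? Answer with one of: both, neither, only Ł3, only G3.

only G3

In Ł3: at P = 1/2, Q = 1 the value is 1/2 — not a tautology.
In G3: every assignment gives 1 — tautology.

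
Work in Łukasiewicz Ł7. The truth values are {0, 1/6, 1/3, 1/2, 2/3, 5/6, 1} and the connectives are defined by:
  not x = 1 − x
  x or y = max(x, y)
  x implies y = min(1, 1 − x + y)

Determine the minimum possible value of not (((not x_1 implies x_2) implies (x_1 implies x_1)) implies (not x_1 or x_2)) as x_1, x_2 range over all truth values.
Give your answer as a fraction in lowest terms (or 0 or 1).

Take x_1 = 0, x_2 = 0:
not x_1 = not 0 = 1
not x_1 implies x_2 = 1 implies 0 = 0
x_1 implies x_1 = 0 implies 0 = 1
(not x_1 implies x_2) implies (x_1 implies x_1) = 0 implies 1 = 1
not x_1 = not 0 = 1
not x_1 or x_2 = 1 or 0 = 1
((not x_1 implies x_2) implies (x_1 implies x_1)) implies (not x_1 or x_2) = 1 implies 1 = 1
not (((not x_1 implies x_2) implies (x_1 implies x_1)) implies (not x_1 or x_2)) = not 1 = 0
No assignment yields a value below 0, so this is the minimum.

0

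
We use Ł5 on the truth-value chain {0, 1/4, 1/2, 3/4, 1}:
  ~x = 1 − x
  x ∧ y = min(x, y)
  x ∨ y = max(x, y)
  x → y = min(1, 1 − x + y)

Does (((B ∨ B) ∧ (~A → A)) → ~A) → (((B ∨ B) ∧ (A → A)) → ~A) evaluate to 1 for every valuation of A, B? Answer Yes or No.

No

Counterexample: take A = 1/4, B = 1.
B ∨ B = 1 ∨ 1 = 1
~A = ~1/4 = 3/4
~A → A = 3/4 → 1/4 = 1/2
(B ∨ B) ∧ (~A → A) = 1 ∧ 1/2 = 1/2
~A = ~1/4 = 3/4
((B ∨ B) ∧ (~A → A)) → ~A = 1/2 → 3/4 = 1
B ∨ B = 1 ∨ 1 = 1
A → A = 1/4 → 1/4 = 1
(B ∨ B) ∧ (A → A) = 1 ∧ 1 = 1
~A = ~1/4 = 3/4
((B ∨ B) ∧ (A → A)) → ~A = 1 → 3/4 = 3/4
(((B ∨ B) ∧ (~A → A)) → ~A) → (((B ∨ B) ∧ (A → A)) → ~A) = 1 → 3/4 = 3/4
This gives 3/4 ≠ 1.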